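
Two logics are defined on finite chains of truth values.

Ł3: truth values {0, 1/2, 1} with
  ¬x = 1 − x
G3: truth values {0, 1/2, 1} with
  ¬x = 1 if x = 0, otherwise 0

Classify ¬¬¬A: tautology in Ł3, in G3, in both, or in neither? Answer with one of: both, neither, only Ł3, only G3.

In Ł3: at A = 1/2 the value is 1/2 — not a tautology.
In G3: at A = 1/2 the value is 0 — not a tautology.

neither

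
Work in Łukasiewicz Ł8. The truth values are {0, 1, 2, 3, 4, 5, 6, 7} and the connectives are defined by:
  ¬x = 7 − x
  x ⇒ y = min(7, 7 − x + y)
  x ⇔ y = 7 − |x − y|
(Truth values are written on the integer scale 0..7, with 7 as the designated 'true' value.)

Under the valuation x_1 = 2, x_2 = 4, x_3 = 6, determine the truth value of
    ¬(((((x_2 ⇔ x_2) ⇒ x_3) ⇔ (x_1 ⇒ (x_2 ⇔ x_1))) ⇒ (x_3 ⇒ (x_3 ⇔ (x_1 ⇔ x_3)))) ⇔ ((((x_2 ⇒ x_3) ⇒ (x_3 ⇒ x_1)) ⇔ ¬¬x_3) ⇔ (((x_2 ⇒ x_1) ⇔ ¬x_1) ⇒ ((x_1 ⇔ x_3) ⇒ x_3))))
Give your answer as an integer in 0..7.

x_2 ⇔ x_2 = 4 ⇔ 4 = 7
(x_2 ⇔ x_2) ⇒ x_3 = 7 ⇒ 6 = 6
x_2 ⇔ x_1 = 4 ⇔ 2 = 5
x_1 ⇒ (x_2 ⇔ x_1) = 2 ⇒ 5 = 7
((x_2 ⇔ x_2) ⇒ x_3) ⇔ (x_1 ⇒ (x_2 ⇔ x_1)) = 6 ⇔ 7 = 6
x_1 ⇔ x_3 = 2 ⇔ 6 = 3
x_3 ⇔ (x_1 ⇔ x_3) = 6 ⇔ 3 = 4
x_3 ⇒ (x_3 ⇔ (x_1 ⇔ x_3)) = 6 ⇒ 4 = 5
(((x_2 ⇔ x_2) ⇒ x_3) ⇔ (x_1 ⇒ (x_2 ⇔ x_1))) ⇒ (x_3 ⇒ (x_3 ⇔ (x_1 ⇔ x_3))) = 6 ⇒ 5 = 6
x_2 ⇒ x_3 = 4 ⇒ 6 = 7
x_3 ⇒ x_1 = 6 ⇒ 2 = 3
(x_2 ⇒ x_3) ⇒ (x_3 ⇒ x_1) = 7 ⇒ 3 = 3
¬x_3 = ¬6 = 1
¬¬x_3 = ¬1 = 6
((x_2 ⇒ x_3) ⇒ (x_3 ⇒ x_1)) ⇔ ¬¬x_3 = 3 ⇔ 6 = 4
x_2 ⇒ x_1 = 4 ⇒ 2 = 5
¬x_1 = ¬2 = 5
(x_2 ⇒ x_1) ⇔ ¬x_1 = 5 ⇔ 5 = 7
x_1 ⇔ x_3 = 2 ⇔ 6 = 3
(x_1 ⇔ x_3) ⇒ x_3 = 3 ⇒ 6 = 7
((x_2 ⇒ x_1) ⇔ ¬x_1) ⇒ ((x_1 ⇔ x_3) ⇒ x_3) = 7 ⇒ 7 = 7
(((x_2 ⇒ x_3) ⇒ (x_3 ⇒ x_1)) ⇔ ¬¬x_3) ⇔ (((x_2 ⇒ x_1) ⇔ ¬x_1) ⇒ ((x_1 ⇔ x_3) ⇒ x_3)) = 4 ⇔ 7 = 4
((((x_2 ⇔ x_2) ⇒ x_3) ⇔ (x_1 ⇒ (x_2 ⇔ x_1))) ⇒ (x_3 ⇒ (x_3 ⇔ (x_1 ⇔ x_3)))) ⇔ ((((x_2 ⇒ x_3) ⇒ (x_3 ⇒ x_1)) ⇔ ¬¬x_3) ⇔ (((x_2 ⇒ x_1) ⇔ ¬x_1) ⇒ ((x_1 ⇔ x_3) ⇒ x_3))) = 6 ⇔ 4 = 5
¬(((((x_2 ⇔ x_2) ⇒ x_3) ⇔ (x_1 ⇒ (x_2 ⇔ x_1))) ⇒ (x_3 ⇒ (x_3 ⇔ (x_1 ⇔ x_3)))) ⇔ ((((x_2 ⇒ x_3) ⇒ (x_3 ⇒ x_1)) ⇔ ¬¬x_3) ⇔ (((x_2 ⇒ x_1) ⇔ ¬x_1) ⇒ ((x_1 ⇔ x_3) ⇒ x_3)))) = ¬5 = 2

2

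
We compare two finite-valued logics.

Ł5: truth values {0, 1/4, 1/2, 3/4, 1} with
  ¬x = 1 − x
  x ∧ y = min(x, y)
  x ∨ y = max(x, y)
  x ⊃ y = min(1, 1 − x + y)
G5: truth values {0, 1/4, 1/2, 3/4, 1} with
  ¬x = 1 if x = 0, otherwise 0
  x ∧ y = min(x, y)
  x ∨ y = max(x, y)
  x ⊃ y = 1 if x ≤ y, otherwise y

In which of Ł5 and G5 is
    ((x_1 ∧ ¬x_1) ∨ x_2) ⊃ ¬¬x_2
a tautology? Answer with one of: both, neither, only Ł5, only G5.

In Ł5: at x_1 = 1/4, x_2 = 0 the value is 3/4 — not a tautology.
In G5: every assignment gives 1 — tautology.

only G5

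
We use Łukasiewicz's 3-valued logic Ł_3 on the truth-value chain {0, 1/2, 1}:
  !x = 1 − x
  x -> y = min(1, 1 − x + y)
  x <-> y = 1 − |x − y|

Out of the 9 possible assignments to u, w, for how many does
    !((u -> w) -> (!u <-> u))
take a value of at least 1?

u = 0, w = 0 ↦ 1  ≥
u = 0, w = 1/2 ↦ 1  ≥
u = 0, w = 1 ↦ 1  ≥
u = 1/2, w = 0 ↦ 0  <
u = 1/2, w = 1/2 ↦ 0  <
u = 1/2, w = 1 ↦ 0  <
u = 1, w = 0 ↦ 0  <
u = 1, w = 1/2 ↦ 1/2  <
u = 1, w = 1 ↦ 1  ≥
So 4 of the 9 assignments meet the threshold.

4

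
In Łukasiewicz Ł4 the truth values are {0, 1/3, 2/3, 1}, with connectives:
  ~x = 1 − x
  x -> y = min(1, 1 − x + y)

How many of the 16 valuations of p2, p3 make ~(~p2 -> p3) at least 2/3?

p2 = 0, p3 = 0 ↦ 1  ≥
p2 = 0, p3 = 1/3 ↦ 2/3  ≥
p2 = 0, p3 = 2/3 ↦ 1/3  <
p2 = 0, p3 = 1 ↦ 0  <
p2 = 1/3, p3 = 0 ↦ 2/3  ≥
p2 = 1/3, p3 = 1/3 ↦ 1/3  <
p2 = 1/3, p3 = 2/3 ↦ 0  <
p2 = 1/3, p3 = 1 ↦ 0  <
p2 = 2/3, p3 = 0 ↦ 1/3  <
p2 = 2/3, p3 = 1/3 ↦ 0  <
p2 = 2/3, p3 = 2/3 ↦ 0  <
p2 = 2/3, p3 = 1 ↦ 0  <
p2 = 1, p3 = 0 ↦ 0  <
p2 = 1, p3 = 1/3 ↦ 0  <
p2 = 1, p3 = 2/3 ↦ 0  <
p2 = 1, p3 = 1 ↦ 0  <
So 3 of the 16 assignments meet the threshold.

3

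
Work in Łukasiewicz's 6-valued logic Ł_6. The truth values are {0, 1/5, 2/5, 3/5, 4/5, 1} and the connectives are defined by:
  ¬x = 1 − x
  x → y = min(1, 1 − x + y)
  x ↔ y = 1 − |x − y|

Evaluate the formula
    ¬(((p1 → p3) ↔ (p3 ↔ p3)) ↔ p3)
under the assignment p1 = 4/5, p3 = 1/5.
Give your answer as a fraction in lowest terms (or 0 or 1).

1/5

p1 → p3 = 4/5 → 1/5 = 2/5
p3 ↔ p3 = 1/5 ↔ 1/5 = 1
(p1 → p3) ↔ (p3 ↔ p3) = 2/5 ↔ 1 = 2/5
((p1 → p3) ↔ (p3 ↔ p3)) ↔ p3 = 2/5 ↔ 1/5 = 4/5
¬(((p1 → p3) ↔ (p3 ↔ p3)) ↔ p3) = ¬4/5 = 1/5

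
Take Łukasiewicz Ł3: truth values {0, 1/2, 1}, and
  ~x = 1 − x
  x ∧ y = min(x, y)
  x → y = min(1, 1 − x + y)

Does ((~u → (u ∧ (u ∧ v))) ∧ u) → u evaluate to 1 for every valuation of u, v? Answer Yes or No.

Yes

u = 0, v = 0 ↦ 1
u = 0, v = 1/2 ↦ 1
u = 0, v = 1 ↦ 1
u = 1/2, v = 0 ↦ 1
u = 1/2, v = 1/2 ↦ 1
u = 1/2, v = 1 ↦ 1
u = 1, v = 0 ↦ 1
u = 1, v = 1/2 ↦ 1
u = 1, v = 1 ↦ 1
Every assignment gives a value ≥ 1.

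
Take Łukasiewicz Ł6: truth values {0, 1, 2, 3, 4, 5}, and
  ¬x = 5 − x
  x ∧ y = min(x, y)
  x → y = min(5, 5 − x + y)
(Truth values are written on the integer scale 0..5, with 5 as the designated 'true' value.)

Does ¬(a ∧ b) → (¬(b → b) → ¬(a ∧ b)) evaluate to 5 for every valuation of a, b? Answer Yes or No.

At a = 0, b = 2, for instance:
a ∧ b = 0 ∧ 2 = 0
¬(a ∧ b) = ¬0 = 5
b → b = 2 → 2 = 5
¬(b → b) = ¬5 = 0
¬(b → b) → ¬(a ∧ b) = 0 → 5 = 5
¬(a ∧ b) → (¬(b → b) → ¬(a ∧ b)) = 5 → 5 = 5
and checking the remaining 35 assignments likewise gives ≥ 5 in every case.

Yes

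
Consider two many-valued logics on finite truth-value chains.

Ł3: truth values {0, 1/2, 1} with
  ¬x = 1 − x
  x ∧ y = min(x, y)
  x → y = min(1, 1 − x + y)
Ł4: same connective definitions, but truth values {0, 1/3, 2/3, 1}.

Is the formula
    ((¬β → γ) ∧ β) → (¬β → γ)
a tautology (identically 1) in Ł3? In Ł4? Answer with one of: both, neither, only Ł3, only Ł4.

both

In Ł3: every assignment gives 1 — tautology.
In Ł4: every assignment gives 1 — tautology.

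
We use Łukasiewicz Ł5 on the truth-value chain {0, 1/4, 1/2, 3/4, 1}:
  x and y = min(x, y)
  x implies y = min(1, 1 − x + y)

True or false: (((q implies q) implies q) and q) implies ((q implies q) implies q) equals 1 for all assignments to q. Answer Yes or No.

Yes

q = 0 ↦ 1
q = 1/4 ↦ 1
q = 1/2 ↦ 1
q = 3/4 ↦ 1
q = 1 ↦ 1
Every assignment gives a value ≥ 1.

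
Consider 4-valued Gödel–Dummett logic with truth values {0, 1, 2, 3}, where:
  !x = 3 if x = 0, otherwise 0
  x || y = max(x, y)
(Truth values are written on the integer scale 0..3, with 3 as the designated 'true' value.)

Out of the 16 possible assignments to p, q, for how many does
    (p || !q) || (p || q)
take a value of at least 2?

p = 0, q = 0 ↦ 3  ≥
p = 0, q = 1 ↦ 1  <
p = 0, q = 2 ↦ 2  ≥
p = 0, q = 3 ↦ 3  ≥
p = 1, q = 0 ↦ 3  ≥
p = 1, q = 1 ↦ 1  <
p = 1, q = 2 ↦ 2  ≥
p = 1, q = 3 ↦ 3  ≥
p = 2, q = 0 ↦ 3  ≥
p = 2, q = 1 ↦ 2  ≥
p = 2, q = 2 ↦ 2  ≥
p = 2, q = 3 ↦ 3  ≥
p = 3, q = 0 ↦ 3  ≥
p = 3, q = 1 ↦ 3  ≥
p = 3, q = 2 ↦ 3  ≥
p = 3, q = 3 ↦ 3  ≥
So 14 of the 16 assignments meet the threshold.

14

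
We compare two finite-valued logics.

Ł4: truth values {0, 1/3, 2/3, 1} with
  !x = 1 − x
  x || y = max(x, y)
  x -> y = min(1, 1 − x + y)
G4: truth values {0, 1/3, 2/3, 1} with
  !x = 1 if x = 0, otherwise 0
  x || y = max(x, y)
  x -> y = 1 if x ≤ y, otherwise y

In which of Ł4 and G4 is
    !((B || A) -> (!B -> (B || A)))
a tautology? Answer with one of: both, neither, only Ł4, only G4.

neither

In Ł4: at A = 0, B = 0 the value is 0 — not a tautology.
In G4: at A = 0, B = 0 the value is 0 — not a tautology.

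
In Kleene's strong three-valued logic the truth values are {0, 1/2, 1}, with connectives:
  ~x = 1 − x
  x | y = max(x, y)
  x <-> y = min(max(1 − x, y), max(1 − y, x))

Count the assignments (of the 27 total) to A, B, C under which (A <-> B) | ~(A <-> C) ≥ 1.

10

value 1: 10 assignments (counts)
value 1/2: 15 assignments
value 0: 2 assignments
So 10 of the 27 assignments meet the threshold.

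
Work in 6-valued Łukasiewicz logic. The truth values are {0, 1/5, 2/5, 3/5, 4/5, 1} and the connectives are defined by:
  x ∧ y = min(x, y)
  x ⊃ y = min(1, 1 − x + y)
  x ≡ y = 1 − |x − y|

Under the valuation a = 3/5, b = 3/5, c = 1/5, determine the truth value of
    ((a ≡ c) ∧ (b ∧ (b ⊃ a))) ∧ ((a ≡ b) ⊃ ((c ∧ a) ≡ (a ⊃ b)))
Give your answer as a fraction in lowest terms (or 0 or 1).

1/5

a ≡ c = 3/5 ≡ 1/5 = 3/5
b ⊃ a = 3/5 ⊃ 3/5 = 1
b ∧ (b ⊃ a) = 3/5 ∧ 1 = 3/5
(a ≡ c) ∧ (b ∧ (b ⊃ a)) = 3/5 ∧ 3/5 = 3/5
a ≡ b = 3/5 ≡ 3/5 = 1
c ∧ a = 1/5 ∧ 3/5 = 1/5
a ⊃ b = 3/5 ⊃ 3/5 = 1
(c ∧ a) ≡ (a ⊃ b) = 1/5 ≡ 1 = 1/5
(a ≡ b) ⊃ ((c ∧ a) ≡ (a ⊃ b)) = 1 ⊃ 1/5 = 1/5
((a ≡ c) ∧ (b ∧ (b ⊃ a))) ∧ ((a ≡ b) ⊃ ((c ∧ a) ≡ (a ⊃ b))) = 3/5 ∧ 1/5 = 1/5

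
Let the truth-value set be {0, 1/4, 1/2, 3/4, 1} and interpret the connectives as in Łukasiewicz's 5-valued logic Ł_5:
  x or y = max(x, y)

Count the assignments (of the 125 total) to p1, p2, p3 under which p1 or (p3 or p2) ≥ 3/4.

value 1: 61 assignments (counts)
value 3/4: 37 assignments (counts)
value 1/2: 19 assignments
value 1/4: 7 assignments
value 0: 1 assignment
So 98 of the 125 assignments meet the threshold.

98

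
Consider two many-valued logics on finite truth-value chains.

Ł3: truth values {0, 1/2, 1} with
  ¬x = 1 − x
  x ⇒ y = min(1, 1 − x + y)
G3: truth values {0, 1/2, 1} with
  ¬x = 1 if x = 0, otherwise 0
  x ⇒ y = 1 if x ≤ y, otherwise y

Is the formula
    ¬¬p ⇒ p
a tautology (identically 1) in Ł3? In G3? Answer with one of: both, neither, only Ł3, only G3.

In Ł3: every assignment gives 1 — tautology.
In G3: at p = 1/2 the value is 1/2 — not a tautology.

only Ł3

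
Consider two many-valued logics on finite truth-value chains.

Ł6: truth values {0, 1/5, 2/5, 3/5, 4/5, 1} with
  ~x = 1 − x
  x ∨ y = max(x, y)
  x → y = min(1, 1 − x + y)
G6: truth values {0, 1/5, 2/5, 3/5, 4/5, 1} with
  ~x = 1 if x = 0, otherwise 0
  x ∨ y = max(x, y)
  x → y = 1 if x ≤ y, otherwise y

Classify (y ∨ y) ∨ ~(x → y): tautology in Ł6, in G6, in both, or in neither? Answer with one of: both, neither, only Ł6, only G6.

neither

In Ł6: at x = 0, y = 0 the value is 0 — not a tautology.
In G6: at x = 0, y = 0 the value is 0 — not a tautology.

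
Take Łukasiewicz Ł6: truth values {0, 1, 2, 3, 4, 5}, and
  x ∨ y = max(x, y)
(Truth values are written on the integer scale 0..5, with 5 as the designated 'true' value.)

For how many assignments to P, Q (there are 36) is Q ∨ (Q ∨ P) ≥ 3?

27

value 5: 11 assignments (counts)
value 4: 9 assignments (counts)
value 3: 7 assignments (counts)
value 2: 5 assignments
value 1: 3 assignments
value 0: 1 assignment
So 27 of the 36 assignments meet the threshold.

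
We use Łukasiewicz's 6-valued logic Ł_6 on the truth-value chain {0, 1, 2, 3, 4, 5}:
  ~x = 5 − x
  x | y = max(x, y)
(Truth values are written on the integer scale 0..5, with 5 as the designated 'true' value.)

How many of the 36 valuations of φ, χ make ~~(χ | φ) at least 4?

value 5: 11 assignments (counts)
value 4: 9 assignments (counts)
value 3: 7 assignments
value 2: 5 assignments
value 1: 3 assignments
value 0: 1 assignment
So 20 of the 36 assignments meet the threshold.

20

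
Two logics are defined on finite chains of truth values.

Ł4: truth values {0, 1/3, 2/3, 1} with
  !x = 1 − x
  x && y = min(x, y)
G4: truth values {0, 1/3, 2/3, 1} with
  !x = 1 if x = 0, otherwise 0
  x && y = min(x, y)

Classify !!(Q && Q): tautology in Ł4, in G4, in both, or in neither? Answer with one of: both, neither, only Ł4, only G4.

neither

In Ł4: at Q = 0 the value is 0 — not a tautology.
In G4: at Q = 0 the value is 0 — not a tautology.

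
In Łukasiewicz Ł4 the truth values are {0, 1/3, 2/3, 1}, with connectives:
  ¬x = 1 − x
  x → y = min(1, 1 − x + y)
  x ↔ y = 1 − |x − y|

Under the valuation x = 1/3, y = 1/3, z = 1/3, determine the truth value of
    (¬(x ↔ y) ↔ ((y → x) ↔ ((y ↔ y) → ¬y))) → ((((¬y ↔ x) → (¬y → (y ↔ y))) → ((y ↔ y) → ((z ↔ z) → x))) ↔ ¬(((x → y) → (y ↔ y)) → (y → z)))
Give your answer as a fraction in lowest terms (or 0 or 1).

1

x ↔ y = 1/3 ↔ 1/3 = 1
¬(x ↔ y) = ¬1 = 0
y → x = 1/3 → 1/3 = 1
y ↔ y = 1/3 ↔ 1/3 = 1
¬y = ¬1/3 = 2/3
(y ↔ y) → ¬y = 1 → 2/3 = 2/3
(y → x) ↔ ((y ↔ y) → ¬y) = 1 ↔ 2/3 = 2/3
¬(x ↔ y) ↔ ((y → x) ↔ ((y ↔ y) → ¬y)) = 0 ↔ 2/3 = 1/3
¬y = ¬1/3 = 2/3
¬y ↔ x = 2/3 ↔ 1/3 = 2/3
¬y = ¬1/3 = 2/3
y ↔ y = 1/3 ↔ 1/3 = 1
¬y → (y ↔ y) = 2/3 → 1 = 1
(¬y ↔ x) → (¬y → (y ↔ y)) = 2/3 → 1 = 1
y ↔ y = 1/3 ↔ 1/3 = 1
z ↔ z = 1/3 ↔ 1/3 = 1
(z ↔ z) → x = 1 → 1/3 = 1/3
(y ↔ y) → ((z ↔ z) → x) = 1 → 1/3 = 1/3
((¬y ↔ x) → (¬y → (y ↔ y))) → ((y ↔ y) → ((z ↔ z) → x)) = 1 → 1/3 = 1/3
x → y = 1/3 → 1/3 = 1
y ↔ y = 1/3 ↔ 1/3 = 1
(x → y) → (y ↔ y) = 1 → 1 = 1
y → z = 1/3 → 1/3 = 1
((x → y) → (y ↔ y)) → (y → z) = 1 → 1 = 1
¬(((x → y) → (y ↔ y)) → (y → z)) = ¬1 = 0
(((¬y ↔ x) → (¬y → (y ↔ y))) → ((y ↔ y) → ((z ↔ z) → x))) ↔ ¬(((x → y) → (y ↔ y)) → (y → z)) = 1/3 ↔ 0 = 2/3
(¬(x ↔ y) ↔ ((y → x) ↔ ((y ↔ y) → ¬y))) → ((((¬y ↔ x) → (¬y → (y ↔ y))) → ((y ↔ y) → ((z ↔ z) → x))) ↔ ¬(((x → y) → (y ↔ y)) → (y → z))) = 1/3 → 2/3 = 1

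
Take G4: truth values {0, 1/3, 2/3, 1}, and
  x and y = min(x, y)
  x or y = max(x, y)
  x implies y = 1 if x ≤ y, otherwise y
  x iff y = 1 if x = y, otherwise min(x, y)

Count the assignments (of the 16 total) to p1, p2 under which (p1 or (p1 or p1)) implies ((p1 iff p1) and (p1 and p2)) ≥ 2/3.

11

p1 = 0, p2 = 0 ↦ 1  ≥
p1 = 0, p2 = 1/3 ↦ 1  ≥
p1 = 0, p2 = 2/3 ↦ 1  ≥
p1 = 0, p2 = 1 ↦ 1  ≥
p1 = 1/3, p2 = 0 ↦ 0  <
p1 = 1/3, p2 = 1/3 ↦ 1  ≥
p1 = 1/3, p2 = 2/3 ↦ 1  ≥
p1 = 1/3, p2 = 1 ↦ 1  ≥
p1 = 2/3, p2 = 0 ↦ 0  <
p1 = 2/3, p2 = 1/3 ↦ 1/3  <
p1 = 2/3, p2 = 2/3 ↦ 1  ≥
p1 = 2/3, p2 = 1 ↦ 1  ≥
p1 = 1, p2 = 0 ↦ 0  <
p1 = 1, p2 = 1/3 ↦ 1/3  <
p1 = 1, p2 = 2/3 ↦ 2/3  ≥
p1 = 1, p2 = 1 ↦ 1  ≥
So 11 of the 16 assignments meet the threshold.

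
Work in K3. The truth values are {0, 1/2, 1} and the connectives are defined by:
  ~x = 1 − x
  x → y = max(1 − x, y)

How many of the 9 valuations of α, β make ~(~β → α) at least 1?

1

α = 0, β = 0 ↦ 1  ≥
α = 0, β = 1/2 ↦ 1/2  <
α = 0, β = 1 ↦ 0  <
α = 1/2, β = 0 ↦ 1/2  <
α = 1/2, β = 1/2 ↦ 1/2  <
α = 1/2, β = 1 ↦ 0  <
α = 1, β = 0 ↦ 0  <
α = 1, β = 1/2 ↦ 0  <
α = 1, β = 1 ↦ 0  <
So 1 of the 9 assignments meets the threshold.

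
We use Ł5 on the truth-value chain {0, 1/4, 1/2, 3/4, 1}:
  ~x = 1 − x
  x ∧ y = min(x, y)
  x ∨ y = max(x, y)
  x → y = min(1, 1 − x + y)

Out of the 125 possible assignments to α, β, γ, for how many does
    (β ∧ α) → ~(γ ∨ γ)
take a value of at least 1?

value 1: 95 assignments (counts)
value 3/4: 16 assignments
value 1/2: 9 assignments
value 1/4: 4 assignments
value 0: 1 assignment
So 95 of the 125 assignments meet the threshold.

95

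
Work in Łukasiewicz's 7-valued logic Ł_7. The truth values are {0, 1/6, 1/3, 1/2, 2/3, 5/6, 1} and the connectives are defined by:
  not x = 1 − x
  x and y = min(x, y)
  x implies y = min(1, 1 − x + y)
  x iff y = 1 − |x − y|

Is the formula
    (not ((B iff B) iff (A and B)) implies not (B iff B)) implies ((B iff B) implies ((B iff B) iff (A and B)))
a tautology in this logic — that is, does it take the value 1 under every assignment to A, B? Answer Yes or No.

At A = 1/6, B = 2/3, for instance:
B iff B = 2/3 iff 2/3 = 1
A and B = 1/6 and 2/3 = 1/6
(B iff B) iff (A and B) = 1 iff 1/6 = 1/6
not ((B iff B) iff (A and B)) = not 1/6 = 5/6
B iff B = 2/3 iff 2/3 = 1
not (B iff B) = not 1 = 0
not ((B iff B) iff (A and B)) implies not (B iff B) = 5/6 implies 0 = 1/6
(B iff B) implies ((B iff B) iff (A and B)) = 1 implies 1/6 = 1/6
(not ((B iff B) iff (A and B)) implies not (B iff B)) implies ((B iff B) implies ((B iff B) iff (A and B))) = 1/6 implies 1/6 = 1
and checking the remaining 48 assignments likewise gives ≥ 1 in every case.

Yes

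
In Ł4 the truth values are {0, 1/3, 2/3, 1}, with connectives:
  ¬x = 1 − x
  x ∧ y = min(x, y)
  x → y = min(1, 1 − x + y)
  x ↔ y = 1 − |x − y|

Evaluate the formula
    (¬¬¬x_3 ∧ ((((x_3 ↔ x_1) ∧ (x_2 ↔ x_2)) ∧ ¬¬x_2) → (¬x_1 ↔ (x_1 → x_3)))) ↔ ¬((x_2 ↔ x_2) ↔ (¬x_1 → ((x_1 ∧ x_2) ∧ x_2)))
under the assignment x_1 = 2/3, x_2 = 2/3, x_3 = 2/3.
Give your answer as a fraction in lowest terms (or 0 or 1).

¬x_3 = ¬2/3 = 1/3
¬¬x_3 = ¬1/3 = 2/3
¬¬¬x_3 = ¬2/3 = 1/3
x_3 ↔ x_1 = 2/3 ↔ 2/3 = 1
x_2 ↔ x_2 = 2/3 ↔ 2/3 = 1
(x_3 ↔ x_1) ∧ (x_2 ↔ x_2) = 1 ∧ 1 = 1
¬x_2 = ¬2/3 = 1/3
¬¬x_2 = ¬1/3 = 2/3
((x_3 ↔ x_1) ∧ (x_2 ↔ x_2)) ∧ ¬¬x_2 = 1 ∧ 2/3 = 2/3
¬x_1 = ¬2/3 = 1/3
x_1 → x_3 = 2/3 → 2/3 = 1
¬x_1 ↔ (x_1 → x_3) = 1/3 ↔ 1 = 1/3
(((x_3 ↔ x_1) ∧ (x_2 ↔ x_2)) ∧ ¬¬x_2) → (¬x_1 ↔ (x_1 → x_3)) = 2/3 → 1/3 = 2/3
¬¬¬x_3 ∧ ((((x_3 ↔ x_1) ∧ (x_2 ↔ x_2)) ∧ ¬¬x_2) → (¬x_1 ↔ (x_1 → x_3))) = 1/3 ∧ 2/3 = 1/3
x_2 ↔ x_2 = 2/3 ↔ 2/3 = 1
¬x_1 = ¬2/3 = 1/3
x_1 ∧ x_2 = 2/3 ∧ 2/3 = 2/3
(x_1 ∧ x_2) ∧ x_2 = 2/3 ∧ 2/3 = 2/3
¬x_1 → ((x_1 ∧ x_2) ∧ x_2) = 1/3 → 2/3 = 1
(x_2 ↔ x_2) ↔ (¬x_1 → ((x_1 ∧ x_2) ∧ x_2)) = 1 ↔ 1 = 1
¬((x_2 ↔ x_2) ↔ (¬x_1 → ((x_1 ∧ x_2) ∧ x_2))) = ¬1 = 0
(¬¬¬x_3 ∧ ((((x_3 ↔ x_1) ∧ (x_2 ↔ x_2)) ∧ ¬¬x_2) → (¬x_1 ↔ (x_1 → x_3)))) ↔ ¬((x_2 ↔ x_2) ↔ (¬x_1 → ((x_1 ∧ x_2) ∧ x_2))) = 1/3 ↔ 0 = 2/3

2/3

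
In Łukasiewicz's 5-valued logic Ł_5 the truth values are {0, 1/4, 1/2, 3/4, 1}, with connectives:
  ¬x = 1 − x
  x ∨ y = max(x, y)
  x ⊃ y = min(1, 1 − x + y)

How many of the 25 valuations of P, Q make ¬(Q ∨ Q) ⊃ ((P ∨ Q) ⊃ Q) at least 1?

value 1: 19 assignments (counts)
value 3/4: 2 assignments
value 1/2: 2 assignments
value 1/4: 1 assignment
value 0: 1 assignment
So 19 of the 25 assignments meet the threshold.

19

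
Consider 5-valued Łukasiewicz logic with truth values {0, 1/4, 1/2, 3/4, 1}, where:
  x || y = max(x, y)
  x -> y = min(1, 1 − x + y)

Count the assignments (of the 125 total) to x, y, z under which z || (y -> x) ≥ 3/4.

107

value 1: 85 assignments (counts)
value 3/4: 22 assignments (counts)
value 1/2: 12 assignments
value 1/4: 5 assignments
value 0: 1 assignment
So 107 of the 125 assignments meet the threshold.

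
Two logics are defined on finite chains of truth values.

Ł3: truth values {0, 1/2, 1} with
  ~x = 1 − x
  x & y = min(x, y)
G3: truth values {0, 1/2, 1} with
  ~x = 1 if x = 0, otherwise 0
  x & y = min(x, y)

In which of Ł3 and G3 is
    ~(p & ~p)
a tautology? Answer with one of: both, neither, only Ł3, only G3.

only G3

In Ł3: at p = 1/2 the value is 1/2 — not a tautology.
In G3: every assignment gives 1 — tautology.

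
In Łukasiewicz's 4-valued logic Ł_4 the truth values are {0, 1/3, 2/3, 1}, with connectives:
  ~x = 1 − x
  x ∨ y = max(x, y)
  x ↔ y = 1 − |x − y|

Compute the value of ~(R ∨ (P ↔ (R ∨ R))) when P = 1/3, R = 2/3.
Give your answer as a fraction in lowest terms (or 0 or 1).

1/3

R ∨ R = 2/3 ∨ 2/3 = 2/3
P ↔ (R ∨ R) = 1/3 ↔ 2/3 = 2/3
R ∨ (P ↔ (R ∨ R)) = 2/3 ∨ 2/3 = 2/3
~(R ∨ (P ↔ (R ∨ R))) = ~2/3 = 1/3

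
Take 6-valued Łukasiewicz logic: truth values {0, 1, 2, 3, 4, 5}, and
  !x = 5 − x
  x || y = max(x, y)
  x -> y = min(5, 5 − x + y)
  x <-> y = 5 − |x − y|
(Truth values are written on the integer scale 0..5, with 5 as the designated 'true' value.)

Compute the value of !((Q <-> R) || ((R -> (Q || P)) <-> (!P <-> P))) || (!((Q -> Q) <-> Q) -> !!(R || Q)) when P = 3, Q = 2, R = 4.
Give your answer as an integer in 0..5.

Q <-> R = 2 <-> 4 = 3
Q || P = 2 || 3 = 3
R -> (Q || P) = 4 -> 3 = 4
!P = !3 = 2
!P <-> P = 2 <-> 3 = 4
(R -> (Q || P)) <-> (!P <-> P) = 4 <-> 4 = 5
(Q <-> R) || ((R -> (Q || P)) <-> (!P <-> P)) = 3 || 5 = 5
!((Q <-> R) || ((R -> (Q || P)) <-> (!P <-> P))) = !5 = 0
Q -> Q = 2 -> 2 = 5
(Q -> Q) <-> Q = 5 <-> 2 = 2
!((Q -> Q) <-> Q) = !2 = 3
R || Q = 4 || 2 = 4
!(R || Q) = !4 = 1
!!(R || Q) = !1 = 4
!((Q -> Q) <-> Q) -> !!(R || Q) = 3 -> 4 = 5
!((Q <-> R) || ((R -> (Q || P)) <-> (!P <-> P))) || (!((Q -> Q) <-> Q) -> !!(R || Q)) = 0 || 5 = 5

5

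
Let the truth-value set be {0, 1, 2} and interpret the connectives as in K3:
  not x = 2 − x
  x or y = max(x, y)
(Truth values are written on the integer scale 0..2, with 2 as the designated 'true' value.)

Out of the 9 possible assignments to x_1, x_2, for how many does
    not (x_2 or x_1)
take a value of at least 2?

x_1 = 0, x_2 = 0 ↦ 2  ≥
x_1 = 0, x_2 = 1 ↦ 1  <
x_1 = 0, x_2 = 2 ↦ 0  <
x_1 = 1, x_2 = 0 ↦ 1  <
x_1 = 1, x_2 = 1 ↦ 1  <
x_1 = 1, x_2 = 2 ↦ 0  <
x_1 = 2, x_2 = 0 ↦ 0  <
x_1 = 2, x_2 = 1 ↦ 0  <
x_1 = 2, x_2 = 2 ↦ 0  <
So 1 of the 9 assignments meets the threshold.

1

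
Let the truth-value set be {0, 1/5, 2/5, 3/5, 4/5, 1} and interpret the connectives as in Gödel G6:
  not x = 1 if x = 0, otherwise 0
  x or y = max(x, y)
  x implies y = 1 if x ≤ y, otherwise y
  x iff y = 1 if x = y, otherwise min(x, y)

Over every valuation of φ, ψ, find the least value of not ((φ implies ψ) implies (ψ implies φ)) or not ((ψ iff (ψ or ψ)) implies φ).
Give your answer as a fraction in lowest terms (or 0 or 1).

0

Take φ = 1/5, ψ = 0:
φ implies ψ = 1/5 implies 0 = 0
ψ implies φ = 0 implies 1/5 = 1
(φ implies ψ) implies (ψ implies φ) = 0 implies 1 = 1
not ((φ implies ψ) implies (ψ implies φ)) = not 1 = 0
ψ or ψ = 0 or 0 = 0
ψ iff (ψ or ψ) = 0 iff 0 = 1
(ψ iff (ψ or ψ)) implies φ = 1 implies 1/5 = 1/5
not ((ψ iff (ψ or ψ)) implies φ) = not 1/5 = 0
not ((φ implies ψ) implies (ψ implies φ)) or not ((ψ iff (ψ or ψ)) implies φ) = 0 or 0 = 0
No assignment yields a value below 0, so this is the minimum.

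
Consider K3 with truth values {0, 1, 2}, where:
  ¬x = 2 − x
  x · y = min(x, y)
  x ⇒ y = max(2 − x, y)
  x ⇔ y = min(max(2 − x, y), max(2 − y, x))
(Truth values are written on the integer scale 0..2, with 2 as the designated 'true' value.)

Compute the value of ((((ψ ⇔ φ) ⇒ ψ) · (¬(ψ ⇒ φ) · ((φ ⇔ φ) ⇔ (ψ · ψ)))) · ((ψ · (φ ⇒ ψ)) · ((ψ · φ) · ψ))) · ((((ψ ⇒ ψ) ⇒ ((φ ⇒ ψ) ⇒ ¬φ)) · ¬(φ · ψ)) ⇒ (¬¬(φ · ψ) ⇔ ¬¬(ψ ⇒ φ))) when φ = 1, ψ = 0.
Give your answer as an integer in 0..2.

ψ ⇔ φ = 0 ⇔ 1 = 1
(ψ ⇔ φ) ⇒ ψ = 1 ⇒ 0 = 1
ψ ⇒ φ = 0 ⇒ 1 = 2
¬(ψ ⇒ φ) = ¬2 = 0
φ ⇔ φ = 1 ⇔ 1 = 1
ψ · ψ = 0 · 0 = 0
(φ ⇔ φ) ⇔ (ψ · ψ) = 1 ⇔ 0 = 1
¬(ψ ⇒ φ) · ((φ ⇔ φ) ⇔ (ψ · ψ)) = 0 · 1 = 0
((ψ ⇔ φ) ⇒ ψ) · (¬(ψ ⇒ φ) · ((φ ⇔ φ) ⇔ (ψ · ψ))) = 1 · 0 = 0
φ ⇒ ψ = 1 ⇒ 0 = 1
ψ · (φ ⇒ ψ) = 0 · 1 = 0
ψ · φ = 0 · 1 = 0
(ψ · φ) · ψ = 0 · 0 = 0
(ψ · (φ ⇒ ψ)) · ((ψ · φ) · ψ) = 0 · 0 = 0
(((ψ ⇔ φ) ⇒ ψ) · (¬(ψ ⇒ φ) · ((φ ⇔ φ) ⇔ (ψ · ψ)))) · ((ψ · (φ ⇒ ψ)) · ((ψ · φ) · ψ)) = 0 · 0 = 0
ψ ⇒ ψ = 0 ⇒ 0 = 2
φ ⇒ ψ = 1 ⇒ 0 = 1
¬φ = ¬1 = 1
(φ ⇒ ψ) ⇒ ¬φ = 1 ⇒ 1 = 1
(ψ ⇒ ψ) ⇒ ((φ ⇒ ψ) ⇒ ¬φ) = 2 ⇒ 1 = 1
φ · ψ = 1 · 0 = 0
¬(φ · ψ) = ¬0 = 2
((ψ ⇒ ψ) ⇒ ((φ ⇒ ψ) ⇒ ¬φ)) · ¬(φ · ψ) = 1 · 2 = 1
φ · ψ = 1 · 0 = 0
¬(φ · ψ) = ¬0 = 2
¬¬(φ · ψ) = ¬2 = 0
ψ ⇒ φ = 0 ⇒ 1 = 2
¬(ψ ⇒ φ) = ¬2 = 0
¬¬(ψ ⇒ φ) = ¬0 = 2
¬¬(φ · ψ) ⇔ ¬¬(ψ ⇒ φ) = 0 ⇔ 2 = 0
(((ψ ⇒ ψ) ⇒ ((φ ⇒ ψ) ⇒ ¬φ)) · ¬(φ · ψ)) ⇒ (¬¬(φ · ψ) ⇔ ¬¬(ψ ⇒ φ)) = 1 ⇒ 0 = 1
((((ψ ⇔ φ) ⇒ ψ) · (¬(ψ ⇒ φ) · ((φ ⇔ φ) ⇔ (ψ · ψ)))) · ((ψ · (φ ⇒ ψ)) · ((ψ · φ) · ψ))) · ((((ψ ⇒ ψ) ⇒ ((φ ⇒ ψ) ⇒ ¬φ)) · ¬(φ · ψ)) ⇒ (¬¬(φ · ψ) ⇔ ¬¬(ψ ⇒ φ))) = 0 · 1 = 0

0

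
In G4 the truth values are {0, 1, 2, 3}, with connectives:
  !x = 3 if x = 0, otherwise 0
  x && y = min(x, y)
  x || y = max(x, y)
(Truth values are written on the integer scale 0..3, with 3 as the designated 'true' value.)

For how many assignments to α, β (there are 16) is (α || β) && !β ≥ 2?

2

α = 0, β = 0 ↦ 0  <
α = 0, β = 1 ↦ 0  <
α = 0, β = 2 ↦ 0  <
α = 0, β = 3 ↦ 0  <
α = 1, β = 0 ↦ 1  <
α = 1, β = 1 ↦ 0  <
α = 1, β = 2 ↦ 0  <
α = 1, β = 3 ↦ 0  <
α = 2, β = 0 ↦ 2  ≥
α = 2, β = 1 ↦ 0  <
α = 2, β = 2 ↦ 0  <
α = 2, β = 3 ↦ 0  <
α = 3, β = 0 ↦ 3  ≥
α = 3, β = 1 ↦ 0  <
α = 3, β = 2 ↦ 0  <
α = 3, β = 3 ↦ 0  <
So 2 of the 16 assignments meet the threshold.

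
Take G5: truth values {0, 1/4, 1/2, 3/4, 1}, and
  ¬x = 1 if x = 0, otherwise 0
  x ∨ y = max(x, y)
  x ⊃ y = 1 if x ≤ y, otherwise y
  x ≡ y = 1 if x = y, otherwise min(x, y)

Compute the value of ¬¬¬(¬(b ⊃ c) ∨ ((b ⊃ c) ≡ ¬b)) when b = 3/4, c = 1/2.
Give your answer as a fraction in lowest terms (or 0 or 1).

1

b ⊃ c = 3/4 ⊃ 1/2 = 1/2
¬(b ⊃ c) = ¬1/2 = 0
b ⊃ c = 3/4 ⊃ 1/2 = 1/2
¬b = ¬3/4 = 0
(b ⊃ c) ≡ ¬b = 1/2 ≡ 0 = 0
¬(b ⊃ c) ∨ ((b ⊃ c) ≡ ¬b) = 0 ∨ 0 = 0
¬(¬(b ⊃ c) ∨ ((b ⊃ c) ≡ ¬b)) = ¬0 = 1
¬¬(¬(b ⊃ c) ∨ ((b ⊃ c) ≡ ¬b)) = ¬1 = 0
¬¬¬(¬(b ⊃ c) ∨ ((b ⊃ c) ≡ ¬b)) = ¬0 = 1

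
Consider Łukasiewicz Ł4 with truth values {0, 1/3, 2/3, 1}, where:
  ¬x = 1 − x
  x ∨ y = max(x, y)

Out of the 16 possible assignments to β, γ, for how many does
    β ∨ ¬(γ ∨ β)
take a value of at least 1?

β = 0, γ = 0 ↦ 1  ≥
β = 0, γ = 1/3 ↦ 2/3  <
β = 0, γ = 2/3 ↦ 1/3  <
β = 0, γ = 1 ↦ 0  <
β = 1/3, γ = 0 ↦ 2/3  <
β = 1/3, γ = 1/3 ↦ 2/3  <
β = 1/3, γ = 2/3 ↦ 1/3  <
β = 1/3, γ = 1 ↦ 1/3  <
β = 2/3, γ = 0 ↦ 2/3  <
β = 2/3, γ = 1/3 ↦ 2/3  <
β = 2/3, γ = 2/3 ↦ 2/3  <
β = 2/3, γ = 1 ↦ 2/3  <
β = 1, γ = 0 ↦ 1  ≥
β = 1, γ = 1/3 ↦ 1  ≥
β = 1, γ = 2/3 ↦ 1  ≥
β = 1, γ = 1 ↦ 1  ≥
So 5 of the 16 assignments meet the threshold.

5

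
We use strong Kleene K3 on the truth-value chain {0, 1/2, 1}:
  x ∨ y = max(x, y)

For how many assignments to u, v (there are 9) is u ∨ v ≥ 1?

u = 0, v = 0 ↦ 0  <
u = 0, v = 1/2 ↦ 1/2  <
u = 0, v = 1 ↦ 1  ≥
u = 1/2, v = 0 ↦ 1/2  <
u = 1/2, v = 1/2 ↦ 1/2  <
u = 1/2, v = 1 ↦ 1  ≥
u = 1, v = 0 ↦ 1  ≥
u = 1, v = 1/2 ↦ 1  ≥
u = 1, v = 1 ↦ 1  ≥
So 5 of the 9 assignments meet the threshold.

5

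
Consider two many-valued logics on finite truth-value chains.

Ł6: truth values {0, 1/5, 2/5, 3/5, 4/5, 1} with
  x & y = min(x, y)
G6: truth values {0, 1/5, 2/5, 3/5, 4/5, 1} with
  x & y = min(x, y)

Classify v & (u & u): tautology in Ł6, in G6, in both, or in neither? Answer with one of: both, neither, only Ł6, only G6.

In Ł6: at u = 0, v = 0 the value is 0 — not a tautology.
In G6: at u = 0, v = 0 the value is 0 — not a tautology.

neither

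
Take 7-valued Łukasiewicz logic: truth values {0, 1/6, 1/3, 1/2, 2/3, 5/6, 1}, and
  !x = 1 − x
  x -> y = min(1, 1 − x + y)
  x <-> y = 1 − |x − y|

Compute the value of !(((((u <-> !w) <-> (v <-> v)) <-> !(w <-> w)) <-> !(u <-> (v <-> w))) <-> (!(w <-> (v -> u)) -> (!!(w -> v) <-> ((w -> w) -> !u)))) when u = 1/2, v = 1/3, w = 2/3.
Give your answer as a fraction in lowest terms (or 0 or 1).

!w = !2/3 = 1/3
u <-> !w = 1/2 <-> 1/3 = 5/6
v <-> v = 1/3 <-> 1/3 = 1
(u <-> !w) <-> (v <-> v) = 5/6 <-> 1 = 5/6
w <-> w = 2/3 <-> 2/3 = 1
!(w <-> w) = !1 = 0
((u <-> !w) <-> (v <-> v)) <-> !(w <-> w) = 5/6 <-> 0 = 1/6
v <-> w = 1/3 <-> 2/3 = 2/3
u <-> (v <-> w) = 1/2 <-> 2/3 = 5/6
!(u <-> (v <-> w)) = !5/6 = 1/6
(((u <-> !w) <-> (v <-> v)) <-> !(w <-> w)) <-> !(u <-> (v <-> w)) = 1/6 <-> 1/6 = 1
v -> u = 1/3 -> 1/2 = 1
w <-> (v -> u) = 2/3 <-> 1 = 2/3
!(w <-> (v -> u)) = !2/3 = 1/3
w -> v = 2/3 -> 1/3 = 2/3
!(w -> v) = !2/3 = 1/3
!!(w -> v) = !1/3 = 2/3
w -> w = 2/3 -> 2/3 = 1
!u = !1/2 = 1/2
(w -> w) -> !u = 1 -> 1/2 = 1/2
!!(w -> v) <-> ((w -> w) -> !u) = 2/3 <-> 1/2 = 5/6
!(w <-> (v -> u)) -> (!!(w -> v) <-> ((w -> w) -> !u)) = 1/3 -> 5/6 = 1
((((u <-> !w) <-> (v <-> v)) <-> !(w <-> w)) <-> !(u <-> (v <-> w))) <-> (!(w <-> (v -> u)) -> (!!(w -> v) <-> ((w -> w) -> !u))) = 1 <-> 1 = 1
!(((((u <-> !w) <-> (v <-> v)) <-> !(w <-> w)) <-> !(u <-> (v <-> w))) <-> (!(w <-> (v -> u)) -> (!!(w -> v) <-> ((w -> w) -> !u)))) = !1 = 0

0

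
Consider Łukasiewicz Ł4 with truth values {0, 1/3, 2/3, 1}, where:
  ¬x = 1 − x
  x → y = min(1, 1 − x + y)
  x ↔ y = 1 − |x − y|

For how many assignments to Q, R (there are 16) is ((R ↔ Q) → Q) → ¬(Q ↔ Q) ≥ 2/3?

3

Q = 0, R = 0 ↦ 1  ≥
Q = 0, R = 1/3 ↦ 2/3  ≥
Q = 0, R = 2/3 ↦ 1/3  <
Q = 0, R = 1 ↦ 0  <
Q = 1/3, R = 0 ↦ 1/3  <
Q = 1/3, R = 1/3 ↦ 2/3  ≥
Q = 1/3, R = 2/3 ↦ 1/3  <
Q = 1/3, R = 1 ↦ 0  <
Q = 2/3, R = 0 ↦ 0  <
Q = 2/3, R = 1/3 ↦ 0  <
Q = 2/3, R = 2/3 ↦ 1/3  <
Q = 2/3, R = 1 ↦ 0  <
Q = 1, R = 0 ↦ 0  <
Q = 1, R = 1/3 ↦ 0  <
Q = 1, R = 2/3 ↦ 0  <
Q = 1, R = 1 ↦ 0  <
So 3 of the 16 assignments meet the threshold.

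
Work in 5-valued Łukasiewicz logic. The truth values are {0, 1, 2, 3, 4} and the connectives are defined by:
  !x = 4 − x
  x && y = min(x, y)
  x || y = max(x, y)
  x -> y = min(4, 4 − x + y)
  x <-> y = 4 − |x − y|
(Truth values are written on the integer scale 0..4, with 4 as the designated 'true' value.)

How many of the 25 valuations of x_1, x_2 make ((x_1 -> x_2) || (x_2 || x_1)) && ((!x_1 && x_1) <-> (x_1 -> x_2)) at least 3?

5

value 4: 1 assignment (counts)
value 3: 4 assignments (counts)
value 2: 7 assignments
value 1: 7 assignments
value 0: 6 assignments
So 5 of the 25 assignments meet the threshold.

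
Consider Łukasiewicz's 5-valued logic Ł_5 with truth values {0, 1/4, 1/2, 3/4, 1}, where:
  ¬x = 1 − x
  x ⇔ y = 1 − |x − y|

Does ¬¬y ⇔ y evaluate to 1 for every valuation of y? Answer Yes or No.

y = 0 ↦ 1
y = 1/4 ↦ 1
y = 1/2 ↦ 1
y = 3/4 ↦ 1
y = 1 ↦ 1
Every assignment gives a value ≥ 1.

Yes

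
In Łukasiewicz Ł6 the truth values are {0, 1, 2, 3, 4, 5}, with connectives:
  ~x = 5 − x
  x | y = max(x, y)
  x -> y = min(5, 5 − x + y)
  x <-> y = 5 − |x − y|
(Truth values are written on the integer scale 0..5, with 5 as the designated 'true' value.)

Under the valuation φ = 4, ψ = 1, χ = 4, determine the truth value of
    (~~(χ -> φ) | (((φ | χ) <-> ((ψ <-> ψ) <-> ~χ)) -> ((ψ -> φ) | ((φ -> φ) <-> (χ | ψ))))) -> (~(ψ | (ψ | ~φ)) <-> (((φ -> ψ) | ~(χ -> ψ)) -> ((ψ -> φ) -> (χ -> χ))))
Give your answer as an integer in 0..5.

χ -> φ = 4 -> 4 = 5
~(χ -> φ) = ~5 = 0
~~(χ -> φ) = ~0 = 5
φ | χ = 4 | 4 = 4
ψ <-> ψ = 1 <-> 1 = 5
~χ = ~4 = 1
(ψ <-> ψ) <-> ~χ = 5 <-> 1 = 1
(φ | χ) <-> ((ψ <-> ψ) <-> ~χ) = 4 <-> 1 = 2
ψ -> φ = 1 -> 4 = 5
φ -> φ = 4 -> 4 = 5
χ | ψ = 4 | 1 = 4
(φ -> φ) <-> (χ | ψ) = 5 <-> 4 = 4
(ψ -> φ) | ((φ -> φ) <-> (χ | ψ)) = 5 | 4 = 5
((φ | χ) <-> ((ψ <-> ψ) <-> ~χ)) -> ((ψ -> φ) | ((φ -> φ) <-> (χ | ψ))) = 2 -> 5 = 5
~~(χ -> φ) | (((φ | χ) <-> ((ψ <-> ψ) <-> ~χ)) -> ((ψ -> φ) | ((φ -> φ) <-> (χ | ψ)))) = 5 | 5 = 5
~φ = ~4 = 1
ψ | ~φ = 1 | 1 = 1
ψ | (ψ | ~φ) = 1 | 1 = 1
~(ψ | (ψ | ~φ)) = ~1 = 4
φ -> ψ = 4 -> 1 = 2
χ -> ψ = 4 -> 1 = 2
~(χ -> ψ) = ~2 = 3
(φ -> ψ) | ~(χ -> ψ) = 2 | 3 = 3
ψ -> φ = 1 -> 4 = 5
χ -> χ = 4 -> 4 = 5
(ψ -> φ) -> (χ -> χ) = 5 -> 5 = 5
((φ -> ψ) | ~(χ -> ψ)) -> ((ψ -> φ) -> (χ -> χ)) = 3 -> 5 = 5
~(ψ | (ψ | ~φ)) <-> (((φ -> ψ) | ~(χ -> ψ)) -> ((ψ -> φ) -> (χ -> χ))) = 4 <-> 5 = 4
(~~(χ -> φ) | (((φ | χ) <-> ((ψ <-> ψ) <-> ~χ)) -> ((ψ -> φ) | ((φ -> φ) <-> (χ | ψ))))) -> (~(ψ | (ψ | ~φ)) <-> (((φ -> ψ) | ~(χ -> ψ)) -> ((ψ -> φ) -> (χ -> χ)))) = 5 -> 4 = 4

4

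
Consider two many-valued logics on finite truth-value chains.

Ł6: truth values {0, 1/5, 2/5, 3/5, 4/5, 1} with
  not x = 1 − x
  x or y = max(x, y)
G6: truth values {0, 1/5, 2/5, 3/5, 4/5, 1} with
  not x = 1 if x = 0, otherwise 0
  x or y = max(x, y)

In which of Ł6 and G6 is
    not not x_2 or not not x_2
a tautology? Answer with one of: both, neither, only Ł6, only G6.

In Ł6: at x_2 = 0 the value is 0 — not a tautology.
In G6: at x_2 = 0 the value is 0 — not a tautology.

neither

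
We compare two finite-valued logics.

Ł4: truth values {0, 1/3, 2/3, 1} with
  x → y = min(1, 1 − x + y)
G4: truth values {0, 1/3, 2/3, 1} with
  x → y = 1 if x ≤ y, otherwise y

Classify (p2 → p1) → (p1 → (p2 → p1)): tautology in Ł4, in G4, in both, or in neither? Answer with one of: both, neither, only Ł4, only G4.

both

In Ł4: every assignment gives 1 — tautology.
In G4: every assignment gives 1 — tautology.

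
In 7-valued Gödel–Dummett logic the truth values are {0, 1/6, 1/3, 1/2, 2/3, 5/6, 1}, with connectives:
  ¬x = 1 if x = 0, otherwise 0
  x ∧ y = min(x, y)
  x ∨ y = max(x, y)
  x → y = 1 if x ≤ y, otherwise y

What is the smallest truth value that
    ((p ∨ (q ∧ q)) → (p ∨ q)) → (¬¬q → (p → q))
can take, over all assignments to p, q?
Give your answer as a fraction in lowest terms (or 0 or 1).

1/6

Take p = 1/3, q = 1/6:
q ∧ q = 1/6 ∧ 1/6 = 1/6
p ∨ (q ∧ q) = 1/3 ∨ 1/6 = 1/3
p ∨ q = 1/3 ∨ 1/6 = 1/3
(p ∨ (q ∧ q)) → (p ∨ q) = 1/3 → 1/3 = 1
¬q = ¬1/6 = 0
¬¬q = ¬0 = 1
p → q = 1/3 → 1/6 = 1/6
¬¬q → (p → q) = 1 → 1/6 = 1/6
((p ∨ (q ∧ q)) → (p ∨ q)) → (¬¬q → (p → q)) = 1 → 1/6 = 1/6
No assignment yields a value below 1/6, so this is the minimum.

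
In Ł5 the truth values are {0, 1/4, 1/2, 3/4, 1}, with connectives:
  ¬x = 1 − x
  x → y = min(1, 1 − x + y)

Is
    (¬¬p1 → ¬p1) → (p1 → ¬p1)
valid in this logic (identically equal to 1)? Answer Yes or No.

Yes

p1 = 0 ↦ 1
p1 = 1/4 ↦ 1
p1 = 1/2 ↦ 1
p1 = 3/4 ↦ 1
p1 = 1 ↦ 1
Every assignment gives a value ≥ 1.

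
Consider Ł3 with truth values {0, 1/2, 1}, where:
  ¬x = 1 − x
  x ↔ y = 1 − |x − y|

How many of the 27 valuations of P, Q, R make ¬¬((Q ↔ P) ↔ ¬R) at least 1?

value 1: 9 assignments (counts)
value 1/2: 13 assignments
value 0: 5 assignments
So 9 of the 27 assignments meet the threshold.

9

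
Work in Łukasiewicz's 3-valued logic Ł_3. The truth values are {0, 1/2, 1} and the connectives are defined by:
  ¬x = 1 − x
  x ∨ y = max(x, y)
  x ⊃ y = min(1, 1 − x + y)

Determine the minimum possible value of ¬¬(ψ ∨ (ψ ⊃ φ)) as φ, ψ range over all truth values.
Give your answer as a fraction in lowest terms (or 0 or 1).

1/2

Take φ = 0, ψ = 1/2:
ψ ⊃ φ = 1/2 ⊃ 0 = 1/2
ψ ∨ (ψ ⊃ φ) = 1/2 ∨ 1/2 = 1/2
¬(ψ ∨ (ψ ⊃ φ)) = ¬1/2 = 1/2
¬¬(ψ ∨ (ψ ⊃ φ)) = ¬1/2 = 1/2
No assignment yields a value below 1/2, so this is the minimum.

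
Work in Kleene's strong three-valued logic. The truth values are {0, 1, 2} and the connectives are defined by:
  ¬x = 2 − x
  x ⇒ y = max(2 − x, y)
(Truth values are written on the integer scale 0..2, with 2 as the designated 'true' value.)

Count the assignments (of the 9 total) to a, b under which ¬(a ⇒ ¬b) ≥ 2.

1

a = 0, b = 0 ↦ 0  <
a = 0, b = 1 ↦ 0  <
a = 0, b = 2 ↦ 0  <
a = 1, b = 0 ↦ 0  <
a = 1, b = 1 ↦ 1  <
a = 1, b = 2 ↦ 1  <
a = 2, b = 0 ↦ 0  <
a = 2, b = 1 ↦ 1  <
a = 2, b = 2 ↦ 2  ≥
So 1 of the 9 assignments meets the threshold.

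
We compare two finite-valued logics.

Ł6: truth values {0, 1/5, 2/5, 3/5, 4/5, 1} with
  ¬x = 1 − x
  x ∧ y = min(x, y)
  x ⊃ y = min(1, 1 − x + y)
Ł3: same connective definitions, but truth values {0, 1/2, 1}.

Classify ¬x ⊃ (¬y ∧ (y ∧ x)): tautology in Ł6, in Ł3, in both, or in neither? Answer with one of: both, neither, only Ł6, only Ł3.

In Ł6: at x = 0, y = 0 the value is 0 — not a tautology.
In Ł3: at x = 0, y = 0 the value is 0 — not a tautology.

neither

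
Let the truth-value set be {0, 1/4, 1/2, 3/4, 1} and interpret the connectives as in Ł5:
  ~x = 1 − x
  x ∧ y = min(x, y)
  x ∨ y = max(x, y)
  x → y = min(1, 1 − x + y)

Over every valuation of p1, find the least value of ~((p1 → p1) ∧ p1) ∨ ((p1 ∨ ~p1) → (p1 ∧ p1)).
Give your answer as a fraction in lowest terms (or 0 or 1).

Take p1 = 1/4:
p1 → p1 = 1/4 → 1/4 = 1
(p1 → p1) ∧ p1 = 1 ∧ 1/4 = 1/4
~((p1 → p1) ∧ p1) = ~1/4 = 3/4
~p1 = ~1/4 = 3/4
p1 ∨ ~p1 = 1/4 ∨ 3/4 = 3/4
p1 ∧ p1 = 1/4 ∧ 1/4 = 1/4
(p1 ∨ ~p1) → (p1 ∧ p1) = 3/4 → 1/4 = 1/2
~((p1 → p1) ∧ p1) ∨ ((p1 ∨ ~p1) → (p1 ∧ p1)) = 3/4 ∨ 1/2 = 3/4
No assignment yields a value below 3/4, so this is the minimum.

3/4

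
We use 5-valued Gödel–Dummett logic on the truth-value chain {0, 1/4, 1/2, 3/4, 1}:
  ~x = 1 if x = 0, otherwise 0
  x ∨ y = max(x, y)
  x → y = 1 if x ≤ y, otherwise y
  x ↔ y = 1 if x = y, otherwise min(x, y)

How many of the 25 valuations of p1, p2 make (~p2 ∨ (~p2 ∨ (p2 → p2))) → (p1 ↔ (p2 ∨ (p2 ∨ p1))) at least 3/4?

value 1: 15 assignments (counts)
value 3/4: 1 assignment (counts)
value 1/2: 2 assignments
value 1/4: 3 assignments
value 0: 4 assignments
So 16 of the 25 assignments meet the threshold.

16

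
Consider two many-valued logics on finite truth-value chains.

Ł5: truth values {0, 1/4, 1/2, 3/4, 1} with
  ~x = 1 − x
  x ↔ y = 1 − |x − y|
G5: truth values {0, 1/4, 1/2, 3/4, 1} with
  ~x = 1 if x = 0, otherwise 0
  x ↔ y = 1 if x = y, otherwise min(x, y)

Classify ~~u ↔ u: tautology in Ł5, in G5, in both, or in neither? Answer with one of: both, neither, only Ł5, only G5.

In Ł5: every assignment gives 1 — tautology.
In G5: at u = 1/4 the value is 1/4 — not a tautology.

only Ł5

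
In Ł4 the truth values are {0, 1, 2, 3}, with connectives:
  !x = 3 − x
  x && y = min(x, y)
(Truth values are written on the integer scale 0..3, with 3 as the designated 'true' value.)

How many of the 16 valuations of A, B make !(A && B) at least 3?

A = 0, B = 0 ↦ 3  ≥
A = 0, B = 1 ↦ 3  ≥
A = 0, B = 2 ↦ 3  ≥
A = 0, B = 3 ↦ 3  ≥
A = 1, B = 0 ↦ 3  ≥
A = 1, B = 1 ↦ 2  <
A = 1, B = 2 ↦ 2  <
A = 1, B = 3 ↦ 2  <
A = 2, B = 0 ↦ 3  ≥
A = 2, B = 1 ↦ 2  <
A = 2, B = 2 ↦ 1  <
A = 2, B = 3 ↦ 1  <
A = 3, B = 0 ↦ 3  ≥
A = 3, B = 1 ↦ 2  <
A = 3, B = 2 ↦ 1  <
A = 3, B = 3 ↦ 0  <
So 7 of the 16 assignments meet the threshold.

7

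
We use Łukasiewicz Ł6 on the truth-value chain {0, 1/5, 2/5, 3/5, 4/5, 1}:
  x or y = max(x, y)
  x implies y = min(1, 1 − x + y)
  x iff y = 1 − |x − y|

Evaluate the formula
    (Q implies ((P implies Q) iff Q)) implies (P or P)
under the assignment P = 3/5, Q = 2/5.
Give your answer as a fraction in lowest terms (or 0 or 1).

3/5

P implies Q = 3/5 implies 2/5 = 4/5
(P implies Q) iff Q = 4/5 iff 2/5 = 3/5
Q implies ((P implies Q) iff Q) = 2/5 implies 3/5 = 1
P or P = 3/5 or 3/5 = 3/5
(Q implies ((P implies Q) iff Q)) implies (P or P) = 1 implies 3/5 = 3/5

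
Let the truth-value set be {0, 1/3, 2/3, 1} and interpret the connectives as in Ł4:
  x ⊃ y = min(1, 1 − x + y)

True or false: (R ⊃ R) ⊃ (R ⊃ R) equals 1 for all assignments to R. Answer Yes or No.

Yes

R = 0 ↦ 1
R = 1/3 ↦ 1
R = 2/3 ↦ 1
R = 1 ↦ 1
Every assignment gives a value ≥ 1.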